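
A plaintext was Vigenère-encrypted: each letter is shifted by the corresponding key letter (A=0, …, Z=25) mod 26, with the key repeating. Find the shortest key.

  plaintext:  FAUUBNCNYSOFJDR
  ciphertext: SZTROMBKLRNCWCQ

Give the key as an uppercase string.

  i= 0: S-F = 13 → N
  i= 1: Z-A = 25 → Z
  i= 2: T-U = 25 → Z
  i= 3: R-U = 23 → X
  i= 4: O-B = 13 → N
  i= 5: M-N = 25 → Z
  i= 6: B-C = 25 → Z
  i= 7: K-N = 23 → X
  i= 8: L-Y = 13 → N
  i= 9: R-S = 25 → Z
  i=10: N-O = 25 → Z
  i=11: C-F = 23 → X
  i=12: W-J = 13 → N
  i=13: C-D = 25 → Z
  i=14: Q-R = 25 → Z
  shifts repeat with period 4: NZZX

NZZX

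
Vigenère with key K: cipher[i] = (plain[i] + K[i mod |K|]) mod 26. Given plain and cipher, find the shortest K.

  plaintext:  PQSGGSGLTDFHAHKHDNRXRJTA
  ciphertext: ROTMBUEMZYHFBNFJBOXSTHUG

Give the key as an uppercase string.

  i= 0: R-P =  2 → C
  i= 1: O-Q = 24 → Y
  i= 2: T-S =  1 → B
  i= 3: M-G =  6 → G
  i= 4: B-G = 21 → V
  i= 5: U-S =  2 → C
  i= 6: E-G = 24 → Y
  i= 7: M-L =  1 → B
  i= 8: Z-T =  6 → G
  i= 9: Y-D = 21 → V
  i=10: H-F =  2 → C
  i=11: F-H = 24 → Y
  i=12: B-A =  1 → B
  i=13: N-H =  6 → G
  i=14: F-K = 21 → V
  i=15: J-H =  2 → C
  i=16: B-D = 24 → Y
  i=17: O-N =  1 → B
  i=18: X-R =  6 → G
  i=19: S-X = 21 → V
  i=20: T-R =  2 → C
  i=21: H-J = 24 → Y
  i=22: U-T =  1 → B
  i=23: G-A =  6 → G
  shifts repeat with period 5: CYBGV

CYBGV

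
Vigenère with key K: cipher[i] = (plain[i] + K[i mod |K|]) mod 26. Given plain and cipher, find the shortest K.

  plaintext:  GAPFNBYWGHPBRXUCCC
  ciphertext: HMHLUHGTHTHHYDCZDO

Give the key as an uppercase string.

BMSGHGIX

  i= 0: H-G =  1 → B
  i= 1: M-A = 12 → M
  i= 2: H-P = 18 → S
  i= 3: L-F =  6 → G
  i= 4: U-N =  7 → H
  i= 5: H-B =  6 → G
  i= 6: G-Y =  8 → I
  i= 7: T-W = 23 → X
  i= 8: H-G =  1 → B
  i= 9: T-H = 12 → M
  i=10: H-P = 18 → S
  i=11: H-B =  6 → G
  i=12: Y-R =  7 → H
  i=13: D-X =  6 → G
  i=14: C-U =  8 → I
  i=15: Z-C = 23 → X
  i=16: D-C =  1 → B
  i=17: O-C = 12 → M
  shifts repeat with period 8: BMSGHGIX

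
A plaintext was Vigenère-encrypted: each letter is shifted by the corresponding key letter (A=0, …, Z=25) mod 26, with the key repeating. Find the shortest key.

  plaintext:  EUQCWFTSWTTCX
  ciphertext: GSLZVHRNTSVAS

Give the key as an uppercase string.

CYVXZ

  i= 0: G-E =  2 → C
  i= 1: S-U = 24 → Y
  i= 2: L-Q = 21 → V
  i= 3: Z-C = 23 → X
  i= 4: V-W = 25 → Z
  i= 5: H-F =  2 → C
  i= 6: R-T = 24 → Y
  i= 7: N-S = 21 → V
  i= 8: T-W = 23 → X
  i= 9: S-T = 25 → Z
  i=10: V-T =  2 → C
  i=11: A-C = 24 → Y
  i=12: S-X = 21 → V
  shifts repeat with period 5: CYVXZ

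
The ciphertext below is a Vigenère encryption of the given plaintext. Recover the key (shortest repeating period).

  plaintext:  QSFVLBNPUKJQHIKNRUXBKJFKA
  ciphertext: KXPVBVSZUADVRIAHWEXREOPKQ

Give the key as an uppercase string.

UFKAQ

  i= 0: K-Q = 20 → U
  i= 1: X-S =  5 → F
  i= 2: P-F = 10 → K
  i= 3: V-V =  0 → A
  i= 4: B-L = 16 → Q
  i= 5: V-B = 20 → U
  i= 6: S-N =  5 → F
  i= 7: Z-P = 10 → K
  i= 8: U-U =  0 → A
  i= 9: A-K = 16 → Q
  i=10: D-J = 20 → U
  i=11: V-Q =  5 → F
  i=12: R-H = 10 → K
  i=13: I-I =  0 → A
  i=14: A-K = 16 → Q
  i=15: H-N = 20 → U
  i=16: W-R =  5 → F
  i=17: E-U = 10 → K
  i=18: X-X =  0 → A
  i=19: R-B = 16 → Q
  i=20: E-K = 20 → U
  i=21: O-J =  5 → F
  i=22: P-F = 10 → K
  i=23: K-K =  0 → A
  i=24: Q-A = 16 → Q
  shifts repeat with period 5: UFKAQ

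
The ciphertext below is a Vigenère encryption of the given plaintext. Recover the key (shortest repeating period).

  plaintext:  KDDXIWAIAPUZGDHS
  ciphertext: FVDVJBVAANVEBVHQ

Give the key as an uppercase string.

  i= 0: F-K = 21 → V
  i= 1: V-D = 18 → S
  i= 2: D-D =  0 → A
  i= 3: V-X = 24 → Y
  i= 4: J-I =  1 → B
  i= 5: B-W =  5 → F
  i= 6: V-A = 21 → V
  i= 7: A-I = 18 → S
  i= 8: A-A =  0 → A
  i= 9: N-P = 24 → Y
  i=10: V-U =  1 → B
  i=11: E-Z =  5 → F
  i=12: B-G = 21 → V
  i=13: V-D = 18 → S
  i=14: H-H =  0 → A
  i=15: Q-S = 24 → Y
  shifts repeat with period 6: VSAYBF

VSAYBF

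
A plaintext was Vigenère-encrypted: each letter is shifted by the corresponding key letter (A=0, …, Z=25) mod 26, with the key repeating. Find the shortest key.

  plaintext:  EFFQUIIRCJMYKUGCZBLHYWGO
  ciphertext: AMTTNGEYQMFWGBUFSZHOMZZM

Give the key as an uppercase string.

WHODTY

  i= 0: A-E = 22 → W
  i= 1: M-F =  7 → H
  i= 2: T-F = 14 → O
  i= 3: T-Q =  3 → D
  i= 4: N-U = 19 → T
  i= 5: G-I = 24 → Y
  i= 6: E-I = 22 → W
  i= 7: Y-R =  7 → H
  i= 8: Q-C = 14 → O
  i= 9: M-J =  3 → D
  i=10: F-M = 19 → T
  i=11: W-Y = 24 → Y
  i=12: G-K = 22 → W
  i=13: B-U =  7 → H
  i=14: U-G = 14 → O
  i=15: F-C =  3 → D
  i=16: S-Z = 19 → T
  i=17: Z-B = 24 → Y
  i=18: H-L = 22 → W
  i=19: O-H =  7 → H
  i=20: M-Y = 14 → O
  i=21: Z-W =  3 → D
  i=22: Z-G = 19 → T
  i=23: M-O = 24 → Y
  shifts repeat with period 6: WHODTY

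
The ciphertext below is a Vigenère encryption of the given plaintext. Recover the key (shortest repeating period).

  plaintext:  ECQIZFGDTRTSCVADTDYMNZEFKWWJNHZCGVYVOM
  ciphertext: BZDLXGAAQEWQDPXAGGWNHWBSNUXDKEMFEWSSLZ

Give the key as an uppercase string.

XXNDYBU

  i= 0: B-E = 23 → X
  i= 1: Z-C = 23 → X
  i= 2: D-Q = 13 → N
  i= 3: L-I =  3 → D
  i= 4: X-Z = 24 → Y
  i= 5: G-F =  1 → B
  i= 6: A-G = 20 → U
  i= 7: A-D = 23 → X
  i= 8: Q-T = 23 → X
  i= 9: E-R = 13 → N
  i=10: W-T =  3 → D
  i=11: Q-S = 24 → Y
  i=12: D-C =  1 → B
  i=13: P-V = 20 → U
  i=14: X-A = 23 → X
  i=15: A-D = 23 → X
  i=16: G-T = 13 → N
  i=17: G-D =  3 → D
  i=18: W-Y = 24 → Y
  i=19: N-M =  1 → B
  i=20: H-N = 20 → U
  i=21: W-Z = 23 → X
  i=22: B-E = 23 → X
  i=23: S-F = 13 → N
  i=24: N-K =  3 → D
  i=25: U-W = 24 → Y
  i=26: X-W =  1 → B
  i=27: D-J = 20 → U
  i=28: K-N = 23 → X
  i=29: E-H = 23 → X
  i=30: M-Z = 13 → N
  i=31: F-C =  3 → D
  i=32: E-G = 24 → Y
  i=33: W-V =  1 → B
  i=34: S-Y = 20 → U
  i=35: S-V = 23 → X
  i=36: L-O = 23 → X
  i=37: Z-M = 13 → N
  shifts repeat with period 7: XXNDYBU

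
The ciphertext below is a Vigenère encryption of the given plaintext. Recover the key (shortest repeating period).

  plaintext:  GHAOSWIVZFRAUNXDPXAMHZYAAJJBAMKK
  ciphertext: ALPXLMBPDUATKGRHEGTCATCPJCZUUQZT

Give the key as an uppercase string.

  i= 0: A-G = 20 → U
  i= 1: L-H =  4 → E
  i= 2: P-A = 15 → P
  i= 3: X-O =  9 → J
  i= 4: L-S = 19 → T
  i= 5: M-W = 16 → Q
  i= 6: B-I = 19 → T
  i= 7: P-V = 20 → U
  i= 8: D-Z =  4 → E
  i= 9: U-F = 15 → P
  i=10: A-R =  9 → J
  i=11: T-A = 19 → T
  i=12: K-U = 16 → Q
  i=13: G-N = 19 → T
  i=14: R-X = 20 → U
  i=15: H-D =  4 → E
  i=16: E-P = 15 → P
  i=17: G-X =  9 → J
  i=18: T-A = 19 → T
  i=19: C-M = 16 → Q
  i=20: A-H = 19 → T
  i=21: T-Z = 20 → U
  i=22: C-Y =  4 → E
  i=23: P-A = 15 → P
  i=24: J-A =  9 → J
  i=25: C-J = 19 → T
  i=26: Z-J = 16 → Q
  i=27: U-B = 19 → T
  i=28: U-A = 20 → U
  i=29: Q-M =  4 → E
  i=30: Z-K = 15 → P
  i=31: T-K =  9 → J
  shifts repeat with period 7: UEPJTQT

UEPJTQT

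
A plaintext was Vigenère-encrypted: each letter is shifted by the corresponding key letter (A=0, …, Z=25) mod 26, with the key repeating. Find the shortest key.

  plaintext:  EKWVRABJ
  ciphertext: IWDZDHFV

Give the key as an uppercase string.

  i= 0: I-E =  4 → E
  i= 1: W-K = 12 → M
  i= 2: D-W =  7 → H
  i= 3: Z-V =  4 → E
  i= 4: D-R = 12 → M
  i= 5: H-A =  7 → H
  i= 6: F-B =  4 → E
  i= 7: V-J = 12 → M
  shifts repeat with period 3: EMH

EMH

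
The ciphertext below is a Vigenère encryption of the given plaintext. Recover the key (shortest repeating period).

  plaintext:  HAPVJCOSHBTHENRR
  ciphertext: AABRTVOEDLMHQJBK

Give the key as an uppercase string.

  i= 0: A-H = 19 → T
  i= 1: A-A =  0 → A
  i= 2: B-P = 12 → M
  i= 3: R-V = 22 → W
  i= 4: T-J = 10 → K
  i= 5: V-C = 19 → T
  i= 6: O-O =  0 → A
  i= 7: E-S = 12 → M
  i= 8: D-H = 22 → W
  i= 9: L-B = 10 → K
  i=10: M-T = 19 → T
  i=11: H-H =  0 → A
  i=12: Q-E = 12 → M
  i=13: J-N = 22 → W
  i=14: B-R = 10 → K
  i=15: K-R = 19 → T
  shifts repeat with period 5: TAMWK

TAMWK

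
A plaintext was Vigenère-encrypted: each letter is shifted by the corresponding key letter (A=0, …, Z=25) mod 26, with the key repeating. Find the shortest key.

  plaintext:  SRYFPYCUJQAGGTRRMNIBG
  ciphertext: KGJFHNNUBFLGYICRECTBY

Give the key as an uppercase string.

SPLA

  i= 0: K-S = 18 → S
  i= 1: G-R = 15 → P
  i= 2: J-Y = 11 → L
  i= 3: F-F =  0 → A
  i= 4: H-P = 18 → S
  i= 5: N-Y = 15 → P
  i= 6: N-C = 11 → L
  i= 7: U-U =  0 → A
  i= 8: B-J = 18 → S
  i= 9: F-Q = 15 → P
  i=10: L-A = 11 → L
  i=11: G-G =  0 → A
  i=12: Y-G = 18 → S
  i=13: I-T = 15 → P
  i=14: C-R = 11 → L
  i=15: R-R =  0 → A
  i=16: E-M = 18 → S
  i=17: C-N = 15 → P
  i=18: T-I = 11 → L
  i=19: B-B =  0 → A
  i=20: Y-G = 18 → S
  shifts repeat with period 4: SPLA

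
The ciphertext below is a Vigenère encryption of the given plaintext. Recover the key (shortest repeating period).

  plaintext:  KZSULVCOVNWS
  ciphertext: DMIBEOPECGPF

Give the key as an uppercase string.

TNQHT

  i= 0: D-K = 19 → T
  i= 1: M-Z = 13 → N
  i= 2: I-S = 16 → Q
  i= 3: B-U =  7 → H
  i= 4: E-L = 19 → T
  i= 5: O-V = 19 → T
  i= 6: P-C = 13 → N
  i= 7: E-O = 16 → Q
  i= 8: C-V =  7 → H
  i= 9: G-N = 19 → T
  i=10: P-W = 19 → T
  i=11: F-S = 13 → N
  shifts repeat with period 5: TNQHT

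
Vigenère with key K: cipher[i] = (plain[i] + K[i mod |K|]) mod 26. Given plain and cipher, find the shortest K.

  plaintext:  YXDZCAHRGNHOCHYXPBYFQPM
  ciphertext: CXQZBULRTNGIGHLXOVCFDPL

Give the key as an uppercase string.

  i= 0: C-Y =  4 → E
  i= 1: X-X =  0 → A
  i= 2: Q-D = 13 → N
  i= 3: Z-Z =  0 → A
  i= 4: B-C = 25 → Z
  i= 5: U-A = 20 → U
  i= 6: L-H =  4 → E
  i= 7: R-R =  0 → A
  i= 8: T-G = 13 → N
  i= 9: N-N =  0 → A
  i=10: G-H = 25 → Z
  i=11: I-O = 20 → U
  i=12: G-C =  4 → E
  i=13: H-H =  0 → A
  i=14: L-Y = 13 → N
  i=15: X-X =  0 → A
  i=16: O-P = 25 → Z
  i=17: V-B = 20 → U
  i=18: C-Y =  4 → E
  i=19: F-F =  0 → A
  i=20: D-Q = 13 → N
  i=21: P-P =  0 → A
  i=22: L-M = 25 → Z
  shifts repeat with period 6: EANAZU

EANAZU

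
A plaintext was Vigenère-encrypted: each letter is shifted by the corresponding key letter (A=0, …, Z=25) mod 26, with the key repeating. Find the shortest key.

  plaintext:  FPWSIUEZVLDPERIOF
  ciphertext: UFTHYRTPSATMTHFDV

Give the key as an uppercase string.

PQX

  i= 0: U-F = 15 → P
  i= 1: F-P = 16 → Q
  i= 2: T-W = 23 → X
  i= 3: H-S = 15 → P
  i= 4: Y-I = 16 → Q
  i= 5: R-U = 23 → X
  i= 6: T-E = 15 → P
  i= 7: P-Z = 16 → Q
  i= 8: S-V = 23 → X
  i= 9: A-L = 15 → P
  i=10: T-D = 16 → Q
  i=11: M-P = 23 → X
  i=12: T-E = 15 → P
  i=13: H-R = 16 → Q
  i=14: F-I = 23 → X
  i=15: D-O = 15 → P
  i=16: V-F = 16 → Q
  shifts repeat with period 3: PQX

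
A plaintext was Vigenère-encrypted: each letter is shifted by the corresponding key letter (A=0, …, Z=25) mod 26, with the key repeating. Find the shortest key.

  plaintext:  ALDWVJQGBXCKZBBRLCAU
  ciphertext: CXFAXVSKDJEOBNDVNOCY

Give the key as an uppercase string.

CMCE

  i= 0: C-A =  2 → C
  i= 1: X-L = 12 → M
  i= 2: F-D =  2 → C
  i= 3: A-W =  4 → E
  i= 4: X-V =  2 → C
  i= 5: V-J = 12 → M
  i= 6: S-Q =  2 → C
  i= 7: K-G =  4 → E
  i= 8: D-B =  2 → C
  i= 9: J-X = 12 → M
  i=10: E-C =  2 → C
  i=11: O-K =  4 → E
  i=12: B-Z =  2 → C
  i=13: N-B = 12 → M
  i=14: D-B =  2 → C
  i=15: V-R =  4 → E
  i=16: N-L =  2 → C
  i=17: O-C = 12 → M
  i=18: C-A =  2 → C
  i=19: Y-U =  4 → E
  shifts repeat with period 4: CMCE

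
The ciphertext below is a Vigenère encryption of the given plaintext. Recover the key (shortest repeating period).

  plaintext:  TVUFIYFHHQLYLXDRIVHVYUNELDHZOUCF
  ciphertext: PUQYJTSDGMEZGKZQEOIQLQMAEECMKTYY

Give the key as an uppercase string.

  i= 0: P-T = 22 → W
  i= 1: U-V = 25 → Z
  i= 2: Q-U = 22 → W
  i= 3: Y-F = 19 → T
  i= 4: J-I =  1 → B
  i= 5: T-Y = 21 → V
  i= 6: S-F = 13 → N
  i= 7: D-H = 22 → W
  i= 8: G-H = 25 → Z
  i= 9: M-Q = 22 → W
  i=10: E-L = 19 → T
  i=11: Z-Y =  1 → B
  i=12: G-L = 21 → V
  i=13: K-X = 13 → N
  i=14: Z-D = 22 → W
  i=15: Q-R = 25 → Z
  i=16: E-I = 22 → W
  i=17: O-V = 19 → T
  i=18: I-H =  1 → B
  i=19: Q-V = 21 → V
  i=20: L-Y = 13 → N
  i=21: Q-U = 22 → W
  i=22: M-N = 25 → Z
  i=23: A-E = 22 → W
  i=24: E-L = 19 → T
  i=25: E-D =  1 → B
  i=26: C-H = 21 → V
  i=27: M-Z = 13 → N
  i=28: K-O = 22 → W
  i=29: T-U = 25 → Z
  i=30: Y-C = 22 → W
  i=31: Y-F = 19 → T
  shifts repeat with period 7: WZWTBVN

WZWTBVN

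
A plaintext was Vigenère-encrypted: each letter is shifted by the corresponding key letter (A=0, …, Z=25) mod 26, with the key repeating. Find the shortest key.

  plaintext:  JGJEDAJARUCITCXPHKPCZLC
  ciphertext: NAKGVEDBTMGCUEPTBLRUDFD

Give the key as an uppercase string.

EUBCS

  i= 0: N-J =  4 → E
  i= 1: A-G = 20 → U
  i= 2: K-J =  1 → B
  i= 3: G-E =  2 → C
  i= 4: V-D = 18 → S
  i= 5: E-A =  4 → E
  i= 6: D-J = 20 → U
  i= 7: B-A =  1 → B
  i= 8: T-R =  2 → C
  i= 9: M-U = 18 → S
  i=10: G-C =  4 → E
  i=11: C-I = 20 → U
  i=12: U-T =  1 → B
  i=13: E-C =  2 → C
  i=14: P-X = 18 → S
  i=15: T-P =  4 → E
  i=16: B-H = 20 → U
  i=17: L-K =  1 → B
  i=18: R-P =  2 → C
  i=19: U-C = 18 → S
  i=20: D-Z =  4 → E
  i=21: F-L = 20 → U
  i=22: D-C =  1 → B
  shifts repeat with period 5: EUBCS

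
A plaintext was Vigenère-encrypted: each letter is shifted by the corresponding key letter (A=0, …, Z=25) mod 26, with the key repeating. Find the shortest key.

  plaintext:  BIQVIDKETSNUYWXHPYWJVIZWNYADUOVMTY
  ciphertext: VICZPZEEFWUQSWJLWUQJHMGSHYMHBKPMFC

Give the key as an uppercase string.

  i= 0: V-B = 20 → U
  i= 1: I-I =  0 → A
  i= 2: C-Q = 12 → M
  i= 3: Z-V =  4 → E
  i= 4: P-I =  7 → H
  i= 5: Z-D = 22 → W
  i= 6: E-K = 20 → U
  i= 7: E-E =  0 → A
  i= 8: F-T = 12 → M
  i= 9: W-S =  4 → E
  i=10: U-N =  7 → H
  i=11: Q-U = 22 → W
  i=12: S-Y = 20 → U
  i=13: W-W =  0 → A
  i=14: J-X = 12 → M
  i=15: L-H =  4 → E
  i=16: W-P =  7 → H
  i=17: U-Y = 22 → W
  i=18: Q-W = 20 → U
  i=19: J-J =  0 → A
  i=20: H-V = 12 → M
  i=21: M-I =  4 → E
  i=22: G-Z =  7 → H
  i=23: S-W = 22 → W
  i=24: H-N = 20 → U
  i=25: Y-Y =  0 → A
  i=26: M-A = 12 → M
  i=27: H-D =  4 → E
  i=28: B-U =  7 → H
  i=29: K-O = 22 → W
  i=30: P-V = 20 → U
  i=31: M-M =  0 → A
  i=32: F-T = 12 → M
  i=33: C-Y =  4 → E
  shifts repeat with period 6: UAMEHW

UAMEHW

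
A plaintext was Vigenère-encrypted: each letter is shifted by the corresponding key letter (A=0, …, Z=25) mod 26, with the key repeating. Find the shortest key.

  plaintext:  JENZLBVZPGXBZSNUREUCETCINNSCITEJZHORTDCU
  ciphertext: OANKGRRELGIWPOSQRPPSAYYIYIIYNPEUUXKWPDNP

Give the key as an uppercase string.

FWALVQW

  i= 0: O-J =  5 → F
  i= 1: A-E = 22 → W
  i= 2: N-N =  0 → A
  i= 3: K-Z = 11 → L
  i= 4: G-L = 21 → V
  i= 5: R-B = 16 → Q
  i= 6: R-V = 22 → W
  i= 7: E-Z =  5 → F
  i= 8: L-P = 22 → W
  i= 9: G-G =  0 → A
  i=10: I-X = 11 → L
  i=11: W-B = 21 → V
  i=12: P-Z = 16 → Q
  i=13: O-S = 22 → W
  i=14: S-N =  5 → F
  i=15: Q-U = 22 → W
  i=16: R-R =  0 → A
  i=17: P-E = 11 → L
  i=18: P-U = 21 → V
  i=19: S-C = 16 → Q
  i=20: A-E = 22 → W
  i=21: Y-T =  5 → F
  i=22: Y-C = 22 → W
  i=23: I-I =  0 → A
  i=24: Y-N = 11 → L
  i=25: I-N = 21 → V
  i=26: I-S = 16 → Q
  i=27: Y-C = 22 → W
  i=28: N-I =  5 → F
  i=29: P-T = 22 → W
  i=30: E-E =  0 → A
  i=31: U-J = 11 → L
  i=32: U-Z = 21 → V
  i=33: X-H = 16 → Q
  i=34: K-O = 22 → W
  i=35: W-R =  5 → F
  i=36: P-T = 22 → W
  i=37: D-D =  0 → A
  i=38: N-C = 11 → L
  i=39: P-U = 21 → V
  shifts repeat with period 7: FWALVQW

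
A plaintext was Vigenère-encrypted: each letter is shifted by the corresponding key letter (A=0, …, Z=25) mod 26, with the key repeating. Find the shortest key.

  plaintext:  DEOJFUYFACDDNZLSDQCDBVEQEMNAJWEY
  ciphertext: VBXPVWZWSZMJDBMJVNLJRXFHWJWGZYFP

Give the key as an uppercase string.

SXJGQCBR

  i= 0: V-D = 18 → S
  i= 1: B-E = 23 → X
  i= 2: X-O =  9 → J
  i= 3: P-J =  6 → G
  i= 4: V-F = 16 → Q
  i= 5: W-U =  2 → C
  i= 6: Z-Y =  1 → B
  i= 7: W-F = 17 → R
  i= 8: S-A = 18 → S
  i= 9: Z-C = 23 → X
  i=10: M-D =  9 → J
  i=11: J-D =  6 → G
  i=12: D-N = 16 → Q
  i=13: B-Z =  2 → C
  i=14: M-L =  1 → B
  i=15: J-S = 17 → R
  i=16: V-D = 18 → S
  i=17: N-Q = 23 → X
  i=18: L-C =  9 → J
  i=19: J-D =  6 → G
  i=20: R-B = 16 → Q
  i=21: X-V =  2 → C
  i=22: F-E =  1 → B
  i=23: H-Q = 17 → R
  i=24: W-E = 18 → S
  i=25: J-M = 23 → X
  i=26: W-N =  9 → J
  i=27: G-A =  6 → G
  i=28: Z-J = 16 → Q
  i=29: Y-W =  2 → C
  i=30: F-E =  1 → B
  i=31: P-Y = 17 → R
  shifts repeat with period 8: SXJGQCBR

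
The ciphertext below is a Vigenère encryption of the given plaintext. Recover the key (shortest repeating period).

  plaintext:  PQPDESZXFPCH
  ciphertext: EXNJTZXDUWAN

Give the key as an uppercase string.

  i= 0: E-P = 15 → P
  i= 1: X-Q =  7 → H
  i= 2: N-P = 24 → Y
  i= 3: J-D =  6 → G
  i= 4: T-E = 15 → P
  i= 5: Z-S =  7 → H
  i= 6: X-Z = 24 → Y
  i= 7: D-X =  6 → G
  i= 8: U-F = 15 → P
  i= 9: W-P =  7 → H
  i=10: A-C = 24 → Y
  i=11: N-H =  6 → G
  shifts repeat with period 4: PHYG

PHYG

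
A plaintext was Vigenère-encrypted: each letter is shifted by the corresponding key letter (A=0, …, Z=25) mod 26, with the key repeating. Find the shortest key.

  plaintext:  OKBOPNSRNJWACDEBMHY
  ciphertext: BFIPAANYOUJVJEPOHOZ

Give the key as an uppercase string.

NVHBL

  i= 0: B-O = 13 → N
  i= 1: F-K = 21 → V
  i= 2: I-B =  7 → H
  i= 3: P-O =  1 → B
  i= 4: A-P = 11 → L
  i= 5: A-N = 13 → N
  i= 6: N-S = 21 → V
  i= 7: Y-R =  7 → H
  i= 8: O-N =  1 → B
  i= 9: U-J = 11 → L
  i=10: J-W = 13 → N
  i=11: V-A = 21 → V
  i=12: J-C =  7 → H
  i=13: E-D =  1 → B
  i=14: P-E = 11 → L
  i=15: O-B = 13 → N
  i=16: H-M = 21 → V
  i=17: O-H =  7 → H
  i=18: Z-Y =  1 → B
  shifts repeat with period 5: NVHBL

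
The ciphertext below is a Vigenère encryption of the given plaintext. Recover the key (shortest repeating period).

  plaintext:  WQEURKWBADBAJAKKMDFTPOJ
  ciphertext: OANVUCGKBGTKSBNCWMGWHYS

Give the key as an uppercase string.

SKJBD

  i= 0: O-W = 18 → S
  i= 1: A-Q = 10 → K
  i= 2: N-E =  9 → J
  i= 3: V-U =  1 → B
  i= 4: U-R =  3 → D
  i= 5: C-K = 18 → S
  i= 6: G-W = 10 → K
  i= 7: K-B =  9 → J
  i= 8: B-A =  1 → B
  i= 9: G-D =  3 → D
  i=10: T-B = 18 → S
  i=11: K-A = 10 → K
  i=12: S-J =  9 → J
  i=13: B-A =  1 → B
  i=14: N-K =  3 → D
  i=15: C-K = 18 → S
  i=16: W-M = 10 → K
  i=17: M-D =  9 → J
  i=18: G-F =  1 → B
  i=19: W-T =  3 → D
  i=20: H-P = 18 → S
  i=21: Y-O = 10 → K
  i=22: S-J =  9 → J
  shifts repeat with period 5: SKJBD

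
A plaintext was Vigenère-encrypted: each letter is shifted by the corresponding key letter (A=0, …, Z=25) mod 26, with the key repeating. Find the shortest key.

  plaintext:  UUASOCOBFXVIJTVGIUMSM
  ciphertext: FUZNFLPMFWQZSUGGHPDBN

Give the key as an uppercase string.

LAZVRJB

  i= 0: F-U = 11 → L
  i= 1: U-U =  0 → A
  i= 2: Z-A = 25 → Z
  i= 3: N-S = 21 → V
  i= 4: F-O = 17 → R
  i= 5: L-C =  9 → J
  i= 6: P-O =  1 → B
  i= 7: M-B = 11 → L
  i= 8: F-F =  0 → A
  i= 9: W-X = 25 → Z
  i=10: Q-V = 21 → V
  i=11: Z-I = 17 → R
  i=12: S-J =  9 → J
  i=13: U-T =  1 → B
  i=14: G-V = 11 → L
  i=15: G-G =  0 → A
  i=16: H-I = 25 → Z
  i=17: P-U = 21 → V
  i=18: D-M = 17 → R
  i=19: B-S =  9 → J
  i=20: N-M =  1 → B
  shifts repeat with period 7: LAZVRJB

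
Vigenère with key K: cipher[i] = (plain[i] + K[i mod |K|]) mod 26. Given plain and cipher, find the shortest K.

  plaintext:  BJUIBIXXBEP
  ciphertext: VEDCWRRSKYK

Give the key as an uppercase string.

UVJ

  i= 0: V-B = 20 → U
  i= 1: E-J = 21 → V
  i= 2: D-U =  9 → J
  i= 3: C-I = 20 → U
  i= 4: W-B = 21 → V
  i= 5: R-I =  9 → J
  i= 6: R-X = 20 → U
  i= 7: S-X = 21 → V
  i= 8: K-B =  9 → J
  i= 9: Y-E = 20 → U
  i=10: K-P = 21 → V
  shifts repeat with period 3: UVJ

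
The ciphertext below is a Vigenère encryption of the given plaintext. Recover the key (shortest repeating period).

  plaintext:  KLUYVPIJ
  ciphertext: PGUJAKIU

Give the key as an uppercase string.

  i= 0: P-K =  5 → F
  i= 1: G-L = 21 → V
  i= 2: U-U =  0 → A
  i= 3: J-Y = 11 → L
  i= 4: A-V =  5 → F
  i= 5: K-P = 21 → V
  i= 6: I-I =  0 → A
  i= 7: U-J = 11 → L
  shifts repeat with period 4: FVAL

FVAL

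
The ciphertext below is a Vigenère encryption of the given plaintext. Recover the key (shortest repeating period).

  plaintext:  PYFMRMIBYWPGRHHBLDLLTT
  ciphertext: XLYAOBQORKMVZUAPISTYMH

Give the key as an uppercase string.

INTOXP

  i= 0: X-P =  8 → I
  i= 1: L-Y = 13 → N
  i= 2: Y-F = 19 → T
  i= 3: A-M = 14 → O
  i= 4: O-R = 23 → X
  i= 5: B-M = 15 → P
  i= 6: Q-I =  8 → I
  i= 7: O-B = 13 → N
  i= 8: R-Y = 19 → T
  i= 9: K-W = 14 → O
  i=10: M-P = 23 → X
  i=11: V-G = 15 → P
  i=12: Z-R =  8 → I
  i=13: U-H = 13 → N
  i=14: A-H = 19 → T
  i=15: P-B = 14 → O
  i=16: I-L = 23 → X
  i=17: S-D = 15 → P
  i=18: T-L =  8 → I
  i=19: Y-L = 13 → N
  i=20: M-T = 19 → T
  i=21: H-T = 14 → O
  shifts repeat with period 6: INTOXP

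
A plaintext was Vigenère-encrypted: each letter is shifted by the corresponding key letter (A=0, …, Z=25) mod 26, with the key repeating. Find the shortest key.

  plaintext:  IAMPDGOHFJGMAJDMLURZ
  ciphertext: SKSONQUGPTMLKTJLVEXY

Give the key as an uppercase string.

  i= 0: S-I = 10 → K
  i= 1: K-A = 10 → K
  i= 2: S-M =  6 → G
  i= 3: O-P = 25 → Z
  i= 4: N-D = 10 → K
  i= 5: Q-G = 10 → K
  i= 6: U-O =  6 → G
  i= 7: G-H = 25 → Z
  i= 8: P-F = 10 → K
  i= 9: T-J = 10 → K
  i=10: M-G =  6 → G
  i=11: L-M = 25 → Z
  i=12: K-A = 10 → K
  i=13: T-J = 10 → K
  i=14: J-D =  6 → G
  i=15: L-M = 25 → Z
  i=16: V-L = 10 → K
  i=17: E-U = 10 → K
  i=18: X-R =  6 → G
  i=19: Y-Z = 25 → Z
  shifts repeat with period 4: KKGZ

KKGZ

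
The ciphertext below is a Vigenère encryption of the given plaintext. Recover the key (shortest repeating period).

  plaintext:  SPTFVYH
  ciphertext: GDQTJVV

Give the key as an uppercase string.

OOX

  i= 0: G-S = 14 → O
  i= 1: D-P = 14 → O
  i= 2: Q-T = 23 → X
  i= 3: T-F = 14 → O
  i= 4: J-V = 14 → O
  i= 5: V-Y = 23 → X
  i= 6: V-H = 14 → O
  shifts repeat with period 3: OOX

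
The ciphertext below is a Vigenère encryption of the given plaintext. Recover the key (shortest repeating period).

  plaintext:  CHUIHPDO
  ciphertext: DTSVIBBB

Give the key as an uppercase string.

  i= 0: D-C =  1 → B
  i= 1: T-H = 12 → M
  i= 2: S-U = 24 → Y
  i= 3: V-I = 13 → N
  i= 4: I-H =  1 → B
  i= 5: B-P = 12 → M
  i= 6: B-D = 24 → Y
  i= 7: B-O = 13 → N
  shifts repeat with period 4: BMYN

BMYN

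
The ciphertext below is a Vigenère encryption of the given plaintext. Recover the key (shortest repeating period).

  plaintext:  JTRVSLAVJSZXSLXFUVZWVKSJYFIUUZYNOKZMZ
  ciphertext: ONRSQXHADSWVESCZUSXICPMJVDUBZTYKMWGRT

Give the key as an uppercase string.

FUAXYMH

  i= 0: O-J =  5 → F
  i= 1: N-T = 20 → U
  i= 2: R-R =  0 → A
  i= 3: S-V = 23 → X
  i= 4: Q-S = 24 → Y
  i= 5: X-L = 12 → M
  i= 6: H-A =  7 → H
  i= 7: A-V =  5 → F
  i= 8: D-J = 20 → U
  i= 9: S-S =  0 → A
  i=10: W-Z = 23 → X
  i=11: V-X = 24 → Y
  i=12: E-S = 12 → M
  i=13: S-L =  7 → H
  i=14: C-X =  5 → F
  i=15: Z-F = 20 → U
  i=16: U-U =  0 → A
  i=17: S-V = 23 → X
  i=18: X-Z = 24 → Y
  i=19: I-W = 12 → M
  i=20: C-V =  7 → H
  i=21: P-K =  5 → F
  i=22: M-S = 20 → U
  i=23: J-J =  0 → A
  i=24: V-Y = 23 → X
  i=25: D-F = 24 → Y
  i=26: U-I = 12 → M
  i=27: B-U =  7 → H
  i=28: Z-U =  5 → F
  i=29: T-Z = 20 → U
  i=30: Y-Y =  0 → A
  i=31: K-N = 23 → X
  i=32: M-O = 24 → Y
  i=33: W-K = 12 → M
  i=34: G-Z =  7 → H
  i=35: R-M =  5 → F
  i=36: T-Z = 20 → U
  shifts repeat with period 7: FUAXYMH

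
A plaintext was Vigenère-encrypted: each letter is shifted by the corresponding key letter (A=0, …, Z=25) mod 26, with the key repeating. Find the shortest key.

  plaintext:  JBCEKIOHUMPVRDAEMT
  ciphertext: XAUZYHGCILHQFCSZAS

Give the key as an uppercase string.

  i= 0: X-J = 14 → O
  i= 1: A-B = 25 → Z
  i= 2: U-C = 18 → S
  i= 3: Z-E = 21 → V
  i= 4: Y-K = 14 → O
  i= 5: H-I = 25 → Z
  i= 6: G-O = 18 → S
  i= 7: C-H = 21 → V
  i= 8: I-U = 14 → O
  i= 9: L-M = 25 → Z
  i=10: H-P = 18 → S
  i=11: Q-V = 21 → V
  i=12: F-R = 14 → O
  i=13: C-D = 25 → Z
  i=14: S-A = 18 → S
  i=15: Z-E = 21 → V
  i=16: A-M = 14 → O
  i=17: S-T = 25 → Z
  shifts repeat with period 4: OZSV

OZSV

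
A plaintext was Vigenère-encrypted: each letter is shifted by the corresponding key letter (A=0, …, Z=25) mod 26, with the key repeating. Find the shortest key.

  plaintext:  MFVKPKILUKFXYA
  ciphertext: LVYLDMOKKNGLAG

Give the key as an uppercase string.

  i= 0: L-M = 25 → Z
  i= 1: V-F = 16 → Q
  i= 2: Y-V =  3 → D
  i= 3: L-K =  1 → B
  i= 4: D-P = 14 → O
  i= 5: M-K =  2 → C
  i= 6: O-I =  6 → G
  i= 7: K-L = 25 → Z
  i= 8: K-U = 16 → Q
  i= 9: N-K =  3 → D
  i=10: G-F =  1 → B
  i=11: L-X = 14 → O
  i=12: A-Y =  2 → C
  i=13: G-A =  6 → G
  shifts repeat with period 7: ZQDBOCG

ZQDBOCG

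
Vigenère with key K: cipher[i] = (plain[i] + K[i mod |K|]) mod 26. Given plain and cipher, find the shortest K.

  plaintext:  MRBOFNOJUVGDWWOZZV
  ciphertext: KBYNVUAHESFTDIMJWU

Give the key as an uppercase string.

YKXZQHM

  i= 0: K-M = 24 → Y
  i= 1: B-R = 10 → K
  i= 2: Y-B = 23 → X
  i= 3: N-O = 25 → Z
  i= 4: V-F = 16 → Q
  i= 5: U-N =  7 → H
  i= 6: A-O = 12 → M
  i= 7: H-J = 24 → Y
  i= 8: E-U = 10 → K
  i= 9: S-V = 23 → X
  i=10: F-G = 25 → Z
  i=11: T-D = 16 → Q
  i=12: D-W =  7 → H
  i=13: I-W = 12 → M
  i=14: M-O = 24 → Y
  i=15: J-Z = 10 → K
  i=16: W-Z = 23 → X
  i=17: U-V = 25 → Z
  shifts repeat with period 7: YKXZQHM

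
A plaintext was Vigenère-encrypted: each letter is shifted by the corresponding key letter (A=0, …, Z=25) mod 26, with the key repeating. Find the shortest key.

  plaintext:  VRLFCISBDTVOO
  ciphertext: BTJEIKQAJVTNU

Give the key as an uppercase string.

GCYZ

  i= 0: B-V =  6 → G
  i= 1: T-R =  2 → C
  i= 2: J-L = 24 → Y
  i= 3: E-F = 25 → Z
  i= 4: I-C =  6 → G
  i= 5: K-I =  2 → C
  i= 6: Q-S = 24 → Y
  i= 7: A-B = 25 → Z
  i= 8: J-D =  6 → G
  i= 9: V-T =  2 → C
  i=10: T-V = 24 → Y
  i=11: N-O = 25 → Z
  i=12: U-O =  6 → G
  shifts repeat with period 4: GCYZ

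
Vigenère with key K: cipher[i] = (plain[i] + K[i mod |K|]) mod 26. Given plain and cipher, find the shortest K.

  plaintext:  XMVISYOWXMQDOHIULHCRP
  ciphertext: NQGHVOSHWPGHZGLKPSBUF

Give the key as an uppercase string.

QELZD

  i= 0: N-X = 16 → Q
  i= 1: Q-M =  4 → E
  i= 2: G-V = 11 → L
  i= 3: H-I = 25 → Z
  i= 4: V-S =  3 → D
  i= 5: O-Y = 16 → Q
  i= 6: S-O =  4 → E
  i= 7: H-W = 11 → L
  i= 8: W-X = 25 → Z
  i= 9: P-M =  3 → D
  i=10: G-Q = 16 → Q
  i=11: H-D =  4 → E
  i=12: Z-O = 11 → L
  i=13: G-H = 25 → Z
  i=14: L-I =  3 → D
  i=15: K-U = 16 → Q
  i=16: P-L =  4 → E
  i=17: S-H = 11 → L
  i=18: B-C = 25 → Z
  i=19: U-R =  3 → D
  i=20: F-P = 16 → Q
  shifts repeat with period 5: QELZD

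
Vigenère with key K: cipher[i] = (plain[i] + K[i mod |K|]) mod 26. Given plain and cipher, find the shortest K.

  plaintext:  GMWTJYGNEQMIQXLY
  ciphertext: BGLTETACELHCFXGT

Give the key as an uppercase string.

VUPAV

  i= 0: B-G = 21 → V
  i= 1: G-M = 20 → U
  i= 2: L-W = 15 → P
  i= 3: T-T =  0 → A
  i= 4: E-J = 21 → V
  i= 5: T-Y = 21 → V
  i= 6: A-G = 20 → U
  i= 7: C-N = 15 → P
  i= 8: E-E =  0 → A
  i= 9: L-Q = 21 → V
  i=10: H-M = 21 → V
  i=11: C-I = 20 → U
  i=12: F-Q = 15 → P
  i=13: X-X =  0 → A
  i=14: G-L = 21 → V
  i=15: T-Y = 21 → V
  shifts repeat with period 5: VUPAV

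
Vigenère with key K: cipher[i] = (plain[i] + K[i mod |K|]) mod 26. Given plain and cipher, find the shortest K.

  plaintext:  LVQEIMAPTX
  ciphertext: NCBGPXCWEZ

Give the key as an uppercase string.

  i= 0: N-L =  2 → C
  i= 1: C-V =  7 → H
  i= 2: B-Q = 11 → L
  i= 3: G-E =  2 → C
  i= 4: P-I =  7 → H
  i= 5: X-M = 11 → L
  i= 6: C-A =  2 → C
  i= 7: W-P =  7 → H
  i= 8: E-T = 11 → L
  i= 9: Z-X =  2 → C
  shifts repeat with period 3: CHL

CHL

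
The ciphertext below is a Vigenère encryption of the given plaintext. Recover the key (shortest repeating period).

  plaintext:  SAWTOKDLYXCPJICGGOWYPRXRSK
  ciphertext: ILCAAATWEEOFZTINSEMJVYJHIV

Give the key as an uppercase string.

QLGHMQ

  i= 0: I-S = 16 → Q
  i= 1: L-A = 11 → L
  i= 2: C-W =  6 → G
  i= 3: A-T =  7 → H
  i= 4: A-O = 12 → M
  i= 5: A-K = 16 → Q
  i= 6: T-D = 16 → Q
  i= 7: W-L = 11 → L
  i= 8: E-Y =  6 → G
  i= 9: E-X =  7 → H
  i=10: O-C = 12 → M
  i=11: F-P = 16 → Q
  i=12: Z-J = 16 → Q
  i=13: T-I = 11 → L
  i=14: I-C =  6 → G
  i=15: N-G =  7 → H
  i=16: S-G = 12 → M
  i=17: E-O = 16 → Q
  i=18: M-W = 16 → Q
  i=19: J-Y = 11 → L
  i=20: V-P =  6 → G
  i=21: Y-R =  7 → H
  i=22: J-X = 12 → M
  i=23: H-R = 16 → Q
  i=24: I-S = 16 → Q
  i=25: V-K = 11 → L
  shifts repeat with period 6: QLGHMQ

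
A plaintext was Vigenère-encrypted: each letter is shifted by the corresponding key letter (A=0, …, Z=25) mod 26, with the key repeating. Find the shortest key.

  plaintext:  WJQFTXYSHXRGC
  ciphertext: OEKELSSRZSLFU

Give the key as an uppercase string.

  i= 0: O-W = 18 → S
  i= 1: E-J = 21 → V
  i= 2: K-Q = 20 → U
  i= 3: E-F = 25 → Z
  i= 4: L-T = 18 → S
  i= 5: S-X = 21 → V
  i= 6: S-Y = 20 → U
  i= 7: R-S = 25 → Z
  i= 8: Z-H = 18 → S
  i= 9: S-X = 21 → V
  i=10: L-R = 20 → U
  i=11: F-G = 25 → Z
  i=12: U-C = 18 → S
  shifts repeat with period 4: SVUZ

SVUZ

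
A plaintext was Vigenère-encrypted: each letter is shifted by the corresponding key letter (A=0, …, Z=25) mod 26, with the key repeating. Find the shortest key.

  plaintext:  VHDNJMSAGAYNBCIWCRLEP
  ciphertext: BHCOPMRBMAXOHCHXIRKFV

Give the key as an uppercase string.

  i= 0: B-V =  6 → G
  i= 1: H-H =  0 → A
  i= 2: C-D = 25 → Z
  i= 3: O-N =  1 → B
  i= 4: P-J =  6 → G
  i= 5: M-M =  0 → A
  i= 6: R-S = 25 → Z
  i= 7: B-A =  1 → B
  i= 8: M-G =  6 → G
  i= 9: A-A =  0 → A
  i=10: X-Y = 25 → Z
  i=11: O-N =  1 → B
  i=12: H-B =  6 → G
  i=13: C-C =  0 → A
  i=14: H-I = 25 → Z
  i=15: X-W =  1 → B
  i=16: I-C =  6 → G
  i=17: R-R =  0 → A
  i=18: K-L = 25 → Z
  i=19: F-E =  1 → B
  i=20: V-P =  6 → G
  shifts repeat with period 4: GAZB

GAZB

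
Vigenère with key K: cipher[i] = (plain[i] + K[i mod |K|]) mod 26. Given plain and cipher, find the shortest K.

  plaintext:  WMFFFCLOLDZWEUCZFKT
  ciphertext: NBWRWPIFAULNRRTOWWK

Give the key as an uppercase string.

RPRMRNX

  i= 0: N-W = 17 → R
  i= 1: B-M = 15 → P
  i= 2: W-F = 17 → R
  i= 3: R-F = 12 → M
  i= 4: W-F = 17 → R
  i= 5: P-C = 13 → N
  i= 6: I-L = 23 → X
  i= 7: F-O = 17 → R
  i= 8: A-L = 15 → P
  i= 9: U-D = 17 → R
  i=10: L-Z = 12 → M
  i=11: N-W = 17 → R
  i=12: R-E = 13 → N
  i=13: R-U = 23 → X
  i=14: T-C = 17 → R
  i=15: O-Z = 15 → P
  i=16: W-F = 17 → R
  i=17: W-K = 12 → M
  i=18: K-T = 17 → R
  shifts repeat with period 7: RPRMRNX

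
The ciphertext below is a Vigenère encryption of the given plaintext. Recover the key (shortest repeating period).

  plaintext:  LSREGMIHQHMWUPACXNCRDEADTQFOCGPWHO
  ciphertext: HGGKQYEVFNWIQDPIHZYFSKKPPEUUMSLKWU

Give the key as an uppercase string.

  i= 0: H-L = 22 → W
  i= 1: G-S = 14 → O
  i= 2: G-R = 15 → P
  i= 3: K-E =  6 → G
  i= 4: Q-G = 10 → K
  i= 5: Y-M = 12 → M
  i= 6: E-I = 22 → W
  i= 7: V-H = 14 → O
  i= 8: F-Q = 15 → P
  i= 9: N-H =  6 → G
  i=10: W-M = 10 → K
  i=11: I-W = 12 → M
  i=12: Q-U = 22 → W
  i=13: D-P = 14 → O
  i=14: P-A = 15 → P
  i=15: I-C =  6 → G
  i=16: H-X = 10 → K
  i=17: Z-N = 12 → M
  i=18: Y-C = 22 → W
  i=19: F-R = 14 → O
  i=20: S-D = 15 → P
  i=21: K-E =  6 → G
  i=22: K-A = 10 → K
  i=23: P-D = 12 → M
  i=24: P-T = 22 → W
  i=25: E-Q = 14 → O
  i=26: U-F = 15 → P
  i=27: U-O =  6 → G
  i=28: M-C = 10 → K
  i=29: S-G = 12 → M
  i=30: L-P = 22 → W
  i=31: K-W = 14 → O
  i=32: W-H = 15 → P
  i=33: U-O =  6 → G
  shifts repeat with period 6: WOPGKM

WOPGKM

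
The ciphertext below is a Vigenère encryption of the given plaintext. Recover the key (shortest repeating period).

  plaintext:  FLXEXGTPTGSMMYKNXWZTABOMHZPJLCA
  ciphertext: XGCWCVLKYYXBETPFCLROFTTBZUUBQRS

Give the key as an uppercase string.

  i= 0: X-F = 18 → S
  i= 1: G-L = 21 → V
  i= 2: C-X =  5 → F
  i= 3: W-E = 18 → S
  i= 4: C-X =  5 → F
  i= 5: V-G = 15 → P
  i= 6: L-T = 18 → S
  i= 7: K-P = 21 → V
  i= 8: Y-T =  5 → F
  i= 9: Y-G = 18 → S
  i=10: X-S =  5 → F
  i=11: B-M = 15 → P
  i=12: E-M = 18 → S
  i=13: T-Y = 21 → V
  i=14: P-K =  5 → F
  i=15: F-N = 18 → S
  i=16: C-X =  5 → F
  i=17: L-W = 15 → P
  i=18: R-Z = 18 → S
  i=19: O-T = 21 → V
  i=20: F-A =  5 → F
  i=21: T-B = 18 → S
  i=22: T-O =  5 → F
  i=23: B-M = 15 → P
  i=24: Z-H = 18 → S
  i=25: U-Z = 21 → V
  i=26: U-P =  5 → F
  i=27: B-J = 18 → S
  i=28: Q-L =  5 → F
  i=29: R-C = 15 → P
  i=30: S-A = 18 → S
  shifts repeat with period 6: SVFSFP

SVFSFP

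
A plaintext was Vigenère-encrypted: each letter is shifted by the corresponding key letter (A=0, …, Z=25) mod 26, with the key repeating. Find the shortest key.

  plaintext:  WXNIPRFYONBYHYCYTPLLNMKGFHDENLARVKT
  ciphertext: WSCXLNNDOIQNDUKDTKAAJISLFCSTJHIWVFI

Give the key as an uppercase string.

  i= 0: W-W =  0 → A
  i= 1: S-X = 21 → V
  i= 2: C-N = 15 → P
  i= 3: X-I = 15 → P
  i= 4: L-P = 22 → W
  i= 5: N-R = 22 → W
  i= 6: N-F =  8 → I
  i= 7: D-Y =  5 → F
  i= 8: O-O =  0 → A
  i= 9: I-N = 21 → V
  i=10: Q-B = 15 → P
  i=11: N-Y = 15 → P
  i=12: D-H = 22 → W
  i=13: U-Y = 22 → W
  i=14: K-C =  8 → I
  i=15: D-Y =  5 → F
  i=16: T-T =  0 → A
  i=17: K-P = 21 → V
  i=18: A-L = 15 → P
  i=19: A-L = 15 → P
  i=20: J-N = 22 → W
  i=21: I-M = 22 → W
  i=22: S-K =  8 → I
  i=23: L-G =  5 → F
  i=24: F-F =  0 → A
  i=25: C-H = 21 → V
  i=26: S-D = 15 → P
  i=27: T-E = 15 → P
  i=28: J-N = 22 → W
  i=29: H-L = 22 → W
  i=30: I-A =  8 → I
  i=31: W-R =  5 → F
  i=32: V-V =  0 → A
  i=33: F-K = 21 → V
  i=34: I-T = 15 → P
  shifts repeat with period 8: AVPPWWIF

AVPPWWIF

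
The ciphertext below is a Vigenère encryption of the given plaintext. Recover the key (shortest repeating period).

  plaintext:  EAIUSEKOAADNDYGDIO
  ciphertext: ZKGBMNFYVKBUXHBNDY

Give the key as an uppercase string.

  i= 0: Z-E = 21 → V
  i= 1: K-A = 10 → K
  i= 2: G-I = 24 → Y
  i= 3: B-U =  7 → H
  i= 4: M-S = 20 → U
  i= 5: N-E =  9 → J
  i= 6: F-K = 21 → V
  i= 7: Y-O = 10 → K
  i= 8: V-A = 21 → V
  i= 9: K-A = 10 → K
  i=10: B-D = 24 → Y
  i=11: U-N =  7 → H
  i=12: X-D = 20 → U
  i=13: H-Y =  9 → J
  i=14: B-G = 21 → V
  i=15: N-D = 10 → K
  i=16: D-I = 21 → V
  i=17: Y-O = 10 → K
  shifts repeat with period 8: VKYHUJVK

VKYHUJVK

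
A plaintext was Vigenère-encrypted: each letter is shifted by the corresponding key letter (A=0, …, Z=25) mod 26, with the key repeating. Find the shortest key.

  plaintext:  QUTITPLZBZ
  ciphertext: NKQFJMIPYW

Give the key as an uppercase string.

XQX

  i= 0: N-Q = 23 → X
  i= 1: K-U = 16 → Q
  i= 2: Q-T = 23 → X
  i= 3: F-I = 23 → X
  i= 4: J-T = 16 → Q
  i= 5: M-P = 23 → X
  i= 6: I-L = 23 → X
  i= 7: P-Z = 16 → Q
  i= 8: Y-B = 23 → X
  i= 9: W-Z = 23 → X
  shifts repeat with period 3: XQX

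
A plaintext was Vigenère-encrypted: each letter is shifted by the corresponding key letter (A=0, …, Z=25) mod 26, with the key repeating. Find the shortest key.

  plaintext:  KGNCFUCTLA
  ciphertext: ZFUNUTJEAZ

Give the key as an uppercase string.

  i= 0: Z-K = 15 → P
  i= 1: F-G = 25 → Z
  i= 2: U-N =  7 → H
  i= 3: N-C = 11 → L
  i= 4: U-F = 15 → P
  i= 5: T-U = 25 → Z
  i= 6: J-C =  7 → H
  i= 7: E-T = 11 → L
  i= 8: A-L = 15 → P
  i= 9: Z-A = 25 → Z
  shifts repeat with period 4: PZHL

PZHL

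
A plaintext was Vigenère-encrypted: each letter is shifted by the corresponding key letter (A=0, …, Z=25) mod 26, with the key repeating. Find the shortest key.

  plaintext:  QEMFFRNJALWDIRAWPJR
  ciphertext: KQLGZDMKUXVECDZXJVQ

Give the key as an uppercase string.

UMZB

  i= 0: K-Q = 20 → U
  i= 1: Q-E = 12 → M
  i= 2: L-M = 25 → Z
  i= 3: G-F =  1 → B
  i= 4: Z-F = 20 → U
  i= 5: D-R = 12 → M
  i= 6: M-N = 25 → Z
  i= 7: K-J =  1 → B
  i= 8: U-A = 20 → U
  i= 9: X-L = 12 → M
  i=10: V-W = 25 → Z
  i=11: E-D =  1 → B
  i=12: C-I = 20 → U
  i=13: D-R = 12 → M
  i=14: Z-A = 25 → Z
  i=15: X-W =  1 → B
  i=16: J-P = 20 → U
  i=17: V-J = 12 → M
  i=18: Q-R = 25 → Z
  shifts repeat with period 4: UMZB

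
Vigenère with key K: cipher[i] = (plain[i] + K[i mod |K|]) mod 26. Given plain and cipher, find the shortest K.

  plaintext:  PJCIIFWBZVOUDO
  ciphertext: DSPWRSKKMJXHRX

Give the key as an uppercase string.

OJN

  i= 0: D-P = 14 → O
  i= 1: S-J =  9 → J
  i= 2: P-C = 13 → N
  i= 3: W-I = 14 → O
  i= 4: R-I =  9 → J
  i= 5: S-F = 13 → N
  i= 6: K-W = 14 → O
  i= 7: K-B =  9 → J
  i= 8: M-Z = 13 → N
  i= 9: J-V = 14 → O
  i=10: X-O =  9 → J
  i=11: H-U = 13 → N
  i=12: R-D = 14 → O
  i=13: X-O =  9 → J
  shifts repeat with period 3: OJN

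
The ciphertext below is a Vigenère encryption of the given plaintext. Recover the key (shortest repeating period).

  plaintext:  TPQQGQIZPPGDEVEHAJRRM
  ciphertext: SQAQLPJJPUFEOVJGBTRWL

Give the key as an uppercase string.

ZBKAF

  i= 0: S-T = 25 → Z
  i= 1: Q-P =  1 → B
  i= 2: A-Q = 10 → K
  i= 3: Q-Q =  0 → A
  i= 4: L-G =  5 → F
  i= 5: P-Q = 25 → Z
  i= 6: J-I =  1 → B
  i= 7: J-Z = 10 → K
  i= 8: P-P =  0 → A
  i= 9: U-P =  5 → F
  i=10: F-G = 25 → Z
  i=11: E-D =  1 → B
  i=12: O-E = 10 → K
  i=13: V-V =  0 → A
  i=14: J-E =  5 → F
  i=15: G-H = 25 → Z
  i=16: B-A =  1 → B
  i=17: T-J = 10 → K
  i=18: R-R =  0 → A
  i=19: W-R =  5 → F
  i=20: L-M = 25 → Z
  shifts repeat with period 5: ZBKAF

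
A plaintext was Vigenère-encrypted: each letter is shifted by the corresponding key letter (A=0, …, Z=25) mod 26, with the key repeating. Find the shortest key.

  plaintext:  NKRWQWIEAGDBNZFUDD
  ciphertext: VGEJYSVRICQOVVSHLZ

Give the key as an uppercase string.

IWNN

  i= 0: V-N =  8 → I
  i= 1: G-K = 22 → W
  i= 2: E-R = 13 → N
  i= 3: J-W = 13 → N
  i= 4: Y-Q =  8 → I
  i= 5: S-W = 22 → W
  i= 6: V-I = 13 → N
  i= 7: R-E = 13 → N
  i= 8: I-A =  8 → I
  i= 9: C-G = 22 → W
  i=10: Q-D = 13 → N
  i=11: O-B = 13 → N
  i=12: V-N =  8 → I
  i=13: V-Z = 22 → W
  i=14: S-F = 13 → N
  i=15: H-U = 13 → N
  i=16: L-D =  8 → I
  i=17: Z-D = 22 → W
  shifts repeat with period 4: IWNN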